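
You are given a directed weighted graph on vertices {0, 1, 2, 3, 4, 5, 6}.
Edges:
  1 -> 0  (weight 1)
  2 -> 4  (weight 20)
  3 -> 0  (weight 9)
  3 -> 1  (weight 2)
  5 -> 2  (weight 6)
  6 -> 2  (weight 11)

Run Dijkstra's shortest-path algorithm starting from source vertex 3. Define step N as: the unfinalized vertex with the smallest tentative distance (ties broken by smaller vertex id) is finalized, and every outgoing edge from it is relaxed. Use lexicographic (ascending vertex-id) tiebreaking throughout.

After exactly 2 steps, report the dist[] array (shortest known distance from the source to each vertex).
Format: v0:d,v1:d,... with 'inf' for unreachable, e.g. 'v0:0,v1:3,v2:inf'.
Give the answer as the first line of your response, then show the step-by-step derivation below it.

v0:3,v1:2,v2:inf,v3:0,v4:inf,v5:inf,v6:inf

step 1: dist = v0:9,v1:2,v2:inf,v3:0,v4:inf,v5:inf,v6:inf
step 2: dist = v0:3,v1:2,v2:inf,v3:0,v4:inf,v5:inf,v6:inf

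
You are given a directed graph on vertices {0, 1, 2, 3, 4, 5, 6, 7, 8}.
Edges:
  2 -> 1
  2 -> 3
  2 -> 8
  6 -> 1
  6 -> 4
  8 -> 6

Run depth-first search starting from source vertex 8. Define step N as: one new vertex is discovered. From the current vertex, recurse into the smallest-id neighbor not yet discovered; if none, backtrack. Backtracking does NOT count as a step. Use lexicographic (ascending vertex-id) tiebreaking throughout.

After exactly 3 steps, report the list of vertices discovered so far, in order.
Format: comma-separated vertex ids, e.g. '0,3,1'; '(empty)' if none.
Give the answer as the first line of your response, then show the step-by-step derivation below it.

8,6,1

step 1: discover 8; path=8; order=8
step 2: discover 6; path=8>6; order=8,6
step 3: discover 1; path=8>6>1; order=8,6,1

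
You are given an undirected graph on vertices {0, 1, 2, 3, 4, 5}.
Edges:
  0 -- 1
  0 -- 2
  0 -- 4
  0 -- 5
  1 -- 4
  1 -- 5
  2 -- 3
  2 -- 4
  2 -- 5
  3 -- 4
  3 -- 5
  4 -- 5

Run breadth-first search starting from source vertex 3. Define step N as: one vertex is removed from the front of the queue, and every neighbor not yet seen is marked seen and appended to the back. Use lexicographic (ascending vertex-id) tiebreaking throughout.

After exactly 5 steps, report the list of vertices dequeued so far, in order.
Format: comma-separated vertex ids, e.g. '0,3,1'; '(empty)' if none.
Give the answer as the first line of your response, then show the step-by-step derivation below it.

3,2,4,5,0

step 1: dequeue 3; queue=[2,4,5]; order=3
step 2: dequeue 2; queue=[4,5,0]; order=3,2
step 3: dequeue 4; queue=[5,0,1]; order=3,2,4
step 4: dequeue 5; queue=[0,1]; order=3,2,4,5
step 5: dequeue 0; queue=[1]; order=3,2,4,5,0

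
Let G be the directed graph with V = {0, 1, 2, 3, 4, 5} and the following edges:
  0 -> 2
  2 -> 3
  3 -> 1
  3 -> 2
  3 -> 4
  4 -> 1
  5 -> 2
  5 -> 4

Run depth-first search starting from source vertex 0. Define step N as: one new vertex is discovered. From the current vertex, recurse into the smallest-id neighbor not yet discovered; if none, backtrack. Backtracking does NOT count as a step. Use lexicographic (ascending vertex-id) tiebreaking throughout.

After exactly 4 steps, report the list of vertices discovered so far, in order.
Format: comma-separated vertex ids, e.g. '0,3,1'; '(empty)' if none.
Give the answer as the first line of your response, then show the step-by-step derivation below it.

0,2,3,1

step 1: discover 0; path=0; order=0
step 2: discover 2; path=0>2; order=0,2
step 3: discover 3; path=0>2>3; order=0,2,3
step 4: discover 1; path=0>2>3>1; order=0,2,3,1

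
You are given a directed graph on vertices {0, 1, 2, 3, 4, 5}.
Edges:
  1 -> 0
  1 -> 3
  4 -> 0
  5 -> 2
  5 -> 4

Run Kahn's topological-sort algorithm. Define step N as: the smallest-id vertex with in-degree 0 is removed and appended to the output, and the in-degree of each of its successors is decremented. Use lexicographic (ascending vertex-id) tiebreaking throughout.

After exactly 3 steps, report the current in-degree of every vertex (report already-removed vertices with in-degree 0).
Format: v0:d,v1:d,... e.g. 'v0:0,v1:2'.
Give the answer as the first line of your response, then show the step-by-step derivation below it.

v0:1,v1:0,v2:0,v3:0,v4:0,v5:0

step 1: output 1; order=[1]; indeg=(1,0,1,0,1,0)
step 2: output 3; order=[1,3]; indeg=(1,0,1,0,1,0)
step 3: output 5; order=[1,3,5]; indeg=(1,0,0,0,0,0)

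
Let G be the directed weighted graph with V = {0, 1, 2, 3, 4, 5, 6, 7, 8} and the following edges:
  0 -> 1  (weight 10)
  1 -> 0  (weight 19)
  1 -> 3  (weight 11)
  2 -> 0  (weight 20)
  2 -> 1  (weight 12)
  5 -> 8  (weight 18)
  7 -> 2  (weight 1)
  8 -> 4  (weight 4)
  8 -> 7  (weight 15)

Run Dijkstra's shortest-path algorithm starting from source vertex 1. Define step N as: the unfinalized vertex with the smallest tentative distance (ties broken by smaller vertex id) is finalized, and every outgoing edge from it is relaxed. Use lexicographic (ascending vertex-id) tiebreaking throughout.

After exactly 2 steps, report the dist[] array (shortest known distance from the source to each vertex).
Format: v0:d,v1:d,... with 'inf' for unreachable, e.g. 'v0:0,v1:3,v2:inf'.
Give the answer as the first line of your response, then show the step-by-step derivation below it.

v0:19,v1:0,v2:inf,v3:11,v4:inf,v5:inf,v6:inf,v7:inf,v8:inf

step 1: dist = v0:19,v1:0,v2:inf,v3:11,v4:inf,v5:inf,v6:inf,v7:inf,v8:inf
step 2: dist = v0:19,v1:0,v2:inf,v3:11,v4:inf,v5:inf,v6:inf,v7:inf,v8:inf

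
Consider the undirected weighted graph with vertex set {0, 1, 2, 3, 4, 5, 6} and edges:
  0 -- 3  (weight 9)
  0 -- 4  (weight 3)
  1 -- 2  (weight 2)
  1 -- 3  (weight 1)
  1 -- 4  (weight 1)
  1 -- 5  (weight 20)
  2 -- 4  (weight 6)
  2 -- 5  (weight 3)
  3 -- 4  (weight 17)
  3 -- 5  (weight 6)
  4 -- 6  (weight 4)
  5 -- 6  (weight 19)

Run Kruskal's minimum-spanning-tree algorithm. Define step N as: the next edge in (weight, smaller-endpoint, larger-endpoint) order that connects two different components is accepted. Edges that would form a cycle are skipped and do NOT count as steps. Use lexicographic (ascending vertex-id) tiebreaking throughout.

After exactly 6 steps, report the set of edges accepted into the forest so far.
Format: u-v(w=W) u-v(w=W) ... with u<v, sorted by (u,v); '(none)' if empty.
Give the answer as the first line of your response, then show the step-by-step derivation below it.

0-4(w=3) 1-2(w=2) 1-3(w=1) 1-4(w=1) 2-5(w=3) 4-6(w=4)

step 1: add edge 1-3 (w=1); MST = {1-3(w=1)}
step 2: add edge 1-4 (w=1); MST = {1-3(w=1) 1-4(w=1)}
step 3: add edge 1-2 (w=2); MST = {1-2(w=2) 1-3(w=1) 1-4(w=1)}
step 4: add edge 0-4 (w=3); MST = {0-4(w=3) 1-2(w=2) 1-3(w=1) 1-4(w=1)}
step 5: add edge 2-5 (w=3); MST = {0-4(w=3) 1-2(w=2) 1-3(w=1) 1-4(w=1) 2-5(w=3)}
step 6: add edge 4-6 (w=4); MST = {0-4(w=3) 1-2(w=2) 1-3(w=1) 1-4(w=1) 2-5(w=3) 4-6(w=4)}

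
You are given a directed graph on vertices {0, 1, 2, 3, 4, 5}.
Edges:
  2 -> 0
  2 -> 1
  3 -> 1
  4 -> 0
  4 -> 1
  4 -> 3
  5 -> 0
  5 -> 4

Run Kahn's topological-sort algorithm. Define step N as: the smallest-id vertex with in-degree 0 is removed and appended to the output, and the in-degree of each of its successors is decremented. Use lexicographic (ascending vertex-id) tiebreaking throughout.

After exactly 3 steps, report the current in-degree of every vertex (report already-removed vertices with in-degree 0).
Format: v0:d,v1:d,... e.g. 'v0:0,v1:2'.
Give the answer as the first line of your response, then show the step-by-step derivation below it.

v0:0,v1:1,v2:0,v3:0,v4:0,v5:0

step 1: output 2; order=[2]; indeg=(2,2,0,1,1,0)
step 2: output 5; order=[2,5]; indeg=(1,2,0,1,0,0)
step 3: output 4; order=[2,5,4]; indeg=(0,1,0,0,0,0)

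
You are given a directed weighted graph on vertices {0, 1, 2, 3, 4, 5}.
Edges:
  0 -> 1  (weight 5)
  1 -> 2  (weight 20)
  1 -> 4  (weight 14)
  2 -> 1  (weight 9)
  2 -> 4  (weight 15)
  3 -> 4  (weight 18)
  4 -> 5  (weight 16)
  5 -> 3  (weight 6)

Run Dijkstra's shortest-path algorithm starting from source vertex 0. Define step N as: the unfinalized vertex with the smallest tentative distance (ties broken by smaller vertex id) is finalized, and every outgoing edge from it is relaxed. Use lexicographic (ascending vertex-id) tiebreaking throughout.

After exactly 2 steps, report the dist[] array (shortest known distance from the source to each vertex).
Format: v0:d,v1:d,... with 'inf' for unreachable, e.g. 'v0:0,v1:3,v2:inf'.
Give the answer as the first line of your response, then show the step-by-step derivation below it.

v0:0,v1:5,v2:25,v3:inf,v4:19,v5:inf

step 1: dist = v0:0,v1:5,v2:inf,v3:inf,v4:inf,v5:inf
step 2: dist = v0:0,v1:5,v2:25,v3:inf,v4:19,v5:inf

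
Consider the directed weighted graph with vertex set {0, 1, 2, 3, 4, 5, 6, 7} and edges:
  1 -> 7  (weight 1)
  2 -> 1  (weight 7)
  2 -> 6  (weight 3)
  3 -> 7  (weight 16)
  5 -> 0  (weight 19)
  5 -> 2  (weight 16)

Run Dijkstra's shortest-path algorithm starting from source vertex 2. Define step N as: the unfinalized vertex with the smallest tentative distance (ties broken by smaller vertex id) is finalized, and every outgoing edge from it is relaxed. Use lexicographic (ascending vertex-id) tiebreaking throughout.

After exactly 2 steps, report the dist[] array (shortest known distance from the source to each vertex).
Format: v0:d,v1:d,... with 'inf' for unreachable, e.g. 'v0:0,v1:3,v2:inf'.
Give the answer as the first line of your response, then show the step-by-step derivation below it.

v0:inf,v1:7,v2:0,v3:inf,v4:inf,v5:inf,v6:3,v7:inf

step 1: dist = v0:inf,v1:7,v2:0,v3:inf,v4:inf,v5:inf,v6:3,v7:inf
step 2: dist = v0:inf,v1:7,v2:0,v3:inf,v4:inf,v5:inf,v6:3,v7:inf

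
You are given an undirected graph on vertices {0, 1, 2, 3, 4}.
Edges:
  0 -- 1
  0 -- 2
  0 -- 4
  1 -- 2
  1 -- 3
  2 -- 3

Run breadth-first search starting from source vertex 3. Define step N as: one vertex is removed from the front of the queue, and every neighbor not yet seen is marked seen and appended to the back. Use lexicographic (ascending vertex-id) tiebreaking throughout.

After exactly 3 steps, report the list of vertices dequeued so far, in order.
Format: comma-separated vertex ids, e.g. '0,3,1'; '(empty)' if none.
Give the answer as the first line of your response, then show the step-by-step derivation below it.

3,1,2

step 1: dequeue 3; queue=[1,2]; order=3
step 2: dequeue 1; queue=[2,0]; order=3,1
step 3: dequeue 2; queue=[0]; order=3,1,2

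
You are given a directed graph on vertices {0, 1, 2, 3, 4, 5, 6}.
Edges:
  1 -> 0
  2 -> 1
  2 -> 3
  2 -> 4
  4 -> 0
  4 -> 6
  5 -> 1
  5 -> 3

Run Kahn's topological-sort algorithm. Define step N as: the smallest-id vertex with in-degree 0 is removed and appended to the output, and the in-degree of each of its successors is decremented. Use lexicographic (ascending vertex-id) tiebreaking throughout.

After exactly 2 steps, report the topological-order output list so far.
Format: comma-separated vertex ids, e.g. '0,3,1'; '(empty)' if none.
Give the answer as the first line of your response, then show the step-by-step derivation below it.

2,4

step 1: output 2; order=[2]; indeg=(2,1,0,1,0,0,1)
step 2: output 4; order=[2,4]; indeg=(1,1,0,1,0,0,0)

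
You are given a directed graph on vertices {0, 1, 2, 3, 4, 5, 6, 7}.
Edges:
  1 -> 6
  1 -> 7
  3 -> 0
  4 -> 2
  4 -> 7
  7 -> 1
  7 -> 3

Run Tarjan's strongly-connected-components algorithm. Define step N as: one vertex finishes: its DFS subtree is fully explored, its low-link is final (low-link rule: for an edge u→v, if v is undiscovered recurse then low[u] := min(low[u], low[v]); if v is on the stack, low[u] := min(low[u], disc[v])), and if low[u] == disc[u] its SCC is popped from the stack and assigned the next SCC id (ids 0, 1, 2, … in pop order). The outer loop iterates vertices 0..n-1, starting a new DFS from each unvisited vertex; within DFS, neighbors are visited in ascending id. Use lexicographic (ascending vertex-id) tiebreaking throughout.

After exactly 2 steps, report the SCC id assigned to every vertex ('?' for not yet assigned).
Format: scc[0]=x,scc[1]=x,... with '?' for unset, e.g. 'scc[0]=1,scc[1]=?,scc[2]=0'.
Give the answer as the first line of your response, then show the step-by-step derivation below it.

scc[0]=0,scc[1]=?,scc[2]=?,scc[3]=?,scc[4]=?,scc[5]=?,scc[6]=1,scc[7]=?

step 1: low=(low[0]=0,low[1]=?,low[2]=?,low[3]=?,low[4]=?,low[5]=?,low[6]=?,low[7]=?); scc=(scc[0]=0,scc[1]=?,scc[2]=?,scc[3]=?,scc[4]=?,scc[5]=?,scc[6]=?,scc[7]=?)
step 2: low=(low[0]=0,low[1]=1,low[2]=?,low[3]=?,low[4]=?,low[5]=?,low[6]=2,low[7]=?); scc=(scc[0]=0,scc[1]=?,scc[2]=?,scc[3]=?,scc[4]=?,scc[5]=?,scc[6]=1,scc[7]=?)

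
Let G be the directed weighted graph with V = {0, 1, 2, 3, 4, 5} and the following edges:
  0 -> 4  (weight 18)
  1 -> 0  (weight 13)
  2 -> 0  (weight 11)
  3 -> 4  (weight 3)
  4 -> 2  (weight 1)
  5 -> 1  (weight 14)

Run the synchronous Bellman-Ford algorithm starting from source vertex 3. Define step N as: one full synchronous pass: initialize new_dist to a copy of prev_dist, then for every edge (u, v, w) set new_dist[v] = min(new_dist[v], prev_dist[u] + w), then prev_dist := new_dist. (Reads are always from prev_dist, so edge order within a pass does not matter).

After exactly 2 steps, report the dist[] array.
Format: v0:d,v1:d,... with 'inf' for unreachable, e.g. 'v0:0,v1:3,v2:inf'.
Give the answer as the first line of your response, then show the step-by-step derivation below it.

v0:inf,v1:inf,v2:4,v3:0,v4:3,v5:inf

step 1: dist = v0:inf,v1:inf,v2:inf,v3:0,v4:3,v5:inf
step 2: dist = v0:inf,v1:inf,v2:4,v3:0,v4:3,v5:inf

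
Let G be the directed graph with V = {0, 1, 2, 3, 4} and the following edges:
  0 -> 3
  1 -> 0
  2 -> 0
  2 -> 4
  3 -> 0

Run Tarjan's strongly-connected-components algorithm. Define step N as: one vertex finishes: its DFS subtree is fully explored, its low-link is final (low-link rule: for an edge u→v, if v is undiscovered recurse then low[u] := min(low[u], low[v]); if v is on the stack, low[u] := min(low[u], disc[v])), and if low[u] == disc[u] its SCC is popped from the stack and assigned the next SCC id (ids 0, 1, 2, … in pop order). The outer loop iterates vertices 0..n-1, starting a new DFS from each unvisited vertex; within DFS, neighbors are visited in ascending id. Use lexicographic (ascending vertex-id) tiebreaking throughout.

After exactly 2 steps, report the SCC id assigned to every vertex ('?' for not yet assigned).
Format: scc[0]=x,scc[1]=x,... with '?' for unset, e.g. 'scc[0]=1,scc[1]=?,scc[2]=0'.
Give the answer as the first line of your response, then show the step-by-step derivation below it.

scc[0]=0,scc[1]=?,scc[2]=?,scc[3]=0,scc[4]=?

step 1: low=(low[0]=0,low[1]=?,low[2]=?,low[3]=0,low[4]=?); scc=(scc[0]=?,scc[1]=?,scc[2]=?,scc[3]=?,scc[4]=?)
step 2: low=(low[0]=0,low[1]=?,low[2]=?,low[3]=0,low[4]=?); scc=(scc[0]=0,scc[1]=?,scc[2]=?,scc[3]=0,scc[4]=?)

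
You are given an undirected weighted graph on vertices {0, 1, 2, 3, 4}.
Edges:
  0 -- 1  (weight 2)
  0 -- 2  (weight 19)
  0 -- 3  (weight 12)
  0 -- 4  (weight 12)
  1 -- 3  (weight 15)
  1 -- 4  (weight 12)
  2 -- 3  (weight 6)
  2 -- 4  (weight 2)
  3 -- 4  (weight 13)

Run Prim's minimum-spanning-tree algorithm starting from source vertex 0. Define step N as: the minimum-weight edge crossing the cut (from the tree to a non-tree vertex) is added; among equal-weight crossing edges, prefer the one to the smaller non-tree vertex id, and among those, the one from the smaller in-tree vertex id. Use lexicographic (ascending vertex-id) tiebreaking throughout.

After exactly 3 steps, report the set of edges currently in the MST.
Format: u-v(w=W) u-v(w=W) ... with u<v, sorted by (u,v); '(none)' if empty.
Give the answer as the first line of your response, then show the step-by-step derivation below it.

0-1(w=2) 0-3(w=12) 2-3(w=6)

step 1: add edge 0-1 (w=2); MST = {0-1(w=2)}
step 2: add edge 0-3 (w=12); MST = {0-1(w=2) 0-3(w=12)}
step 3: add edge 2-3 (w=6); MST = {0-1(w=2) 0-3(w=12) 2-3(w=6)}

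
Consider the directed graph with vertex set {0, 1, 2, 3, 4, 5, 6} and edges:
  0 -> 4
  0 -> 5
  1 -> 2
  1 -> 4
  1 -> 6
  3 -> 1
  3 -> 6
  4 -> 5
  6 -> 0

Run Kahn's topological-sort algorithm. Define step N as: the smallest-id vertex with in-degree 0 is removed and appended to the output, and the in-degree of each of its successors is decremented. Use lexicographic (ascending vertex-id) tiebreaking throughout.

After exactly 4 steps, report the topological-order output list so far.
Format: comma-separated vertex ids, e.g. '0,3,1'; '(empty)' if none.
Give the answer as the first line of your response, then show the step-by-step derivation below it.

3,1,2,6

step 1: output 3; order=[3]; indeg=(1,0,1,0,2,2,1)
step 2: output 1; order=[3,1]; indeg=(1,0,0,0,1,2,0)
step 3: output 2; order=[3,1,2]; indeg=(1,0,0,0,1,2,0)
step 4: output 6; order=[3,1,2,6]; indeg=(0,0,0,0,1,2,0)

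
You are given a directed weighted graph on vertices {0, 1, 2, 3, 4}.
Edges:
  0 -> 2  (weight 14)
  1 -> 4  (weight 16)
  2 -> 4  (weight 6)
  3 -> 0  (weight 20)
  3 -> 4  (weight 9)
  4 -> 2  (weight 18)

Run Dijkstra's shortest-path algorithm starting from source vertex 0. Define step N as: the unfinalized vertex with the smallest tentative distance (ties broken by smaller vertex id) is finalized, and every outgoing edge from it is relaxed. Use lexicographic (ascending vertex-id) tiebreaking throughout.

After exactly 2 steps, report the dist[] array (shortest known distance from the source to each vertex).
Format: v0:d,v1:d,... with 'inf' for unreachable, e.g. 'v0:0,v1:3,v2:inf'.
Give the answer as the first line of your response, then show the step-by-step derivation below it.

v0:0,v1:inf,v2:14,v3:inf,v4:20

step 1: dist = v0:0,v1:inf,v2:14,v3:inf,v4:inf
step 2: dist = v0:0,v1:inf,v2:14,v3:inf,v4:20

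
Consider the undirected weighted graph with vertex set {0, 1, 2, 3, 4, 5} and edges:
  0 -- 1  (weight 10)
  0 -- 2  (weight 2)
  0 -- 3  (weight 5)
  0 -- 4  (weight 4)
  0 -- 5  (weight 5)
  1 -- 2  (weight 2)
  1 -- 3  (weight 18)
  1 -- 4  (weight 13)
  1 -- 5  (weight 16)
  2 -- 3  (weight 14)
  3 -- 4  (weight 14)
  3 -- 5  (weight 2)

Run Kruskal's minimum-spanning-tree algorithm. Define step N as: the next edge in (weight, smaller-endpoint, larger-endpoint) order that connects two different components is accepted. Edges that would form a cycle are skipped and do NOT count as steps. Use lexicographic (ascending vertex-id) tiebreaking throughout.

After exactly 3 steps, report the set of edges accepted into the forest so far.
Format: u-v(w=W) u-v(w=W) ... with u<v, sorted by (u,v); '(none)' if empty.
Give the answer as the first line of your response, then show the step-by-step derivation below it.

0-2(w=2) 1-2(w=2) 3-5(w=2)

step 1: add edge 0-2 (w=2); MST = {0-2(w=2)}
step 2: add edge 1-2 (w=2); MST = {0-2(w=2) 1-2(w=2)}
step 3: add edge 3-5 (w=2); MST = {0-2(w=2) 1-2(w=2) 3-5(w=2)}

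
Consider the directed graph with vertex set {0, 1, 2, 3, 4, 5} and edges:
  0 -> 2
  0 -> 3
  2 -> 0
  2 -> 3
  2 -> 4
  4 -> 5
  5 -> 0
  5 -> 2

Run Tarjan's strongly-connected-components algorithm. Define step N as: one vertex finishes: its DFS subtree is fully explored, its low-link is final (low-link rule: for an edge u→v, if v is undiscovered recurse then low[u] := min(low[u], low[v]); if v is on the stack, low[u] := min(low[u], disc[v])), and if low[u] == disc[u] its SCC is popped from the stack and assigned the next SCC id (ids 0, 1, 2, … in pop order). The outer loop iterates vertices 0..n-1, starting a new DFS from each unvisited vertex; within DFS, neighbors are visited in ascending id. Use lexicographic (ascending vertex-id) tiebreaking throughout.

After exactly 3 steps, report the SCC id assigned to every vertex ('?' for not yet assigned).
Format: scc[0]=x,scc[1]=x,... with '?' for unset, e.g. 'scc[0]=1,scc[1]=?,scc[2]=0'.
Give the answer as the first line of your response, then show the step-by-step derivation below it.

scc[0]=?,scc[1]=?,scc[2]=?,scc[3]=0,scc[4]=?,scc[5]=?

step 1: low=(low[0]=0,low[1]=?,low[2]=0,low[3]=2,low[4]=?,low[5]=?); scc=(scc[0]=?,scc[1]=?,scc[2]=?,scc[3]=0,scc[4]=?,scc[5]=?)
step 2: low=(low[0]=0,low[1]=?,low[2]=0,low[3]=2,low[4]=3,low[5]=0); scc=(scc[0]=?,scc[1]=?,scc[2]=?,scc[3]=0,scc[4]=?,scc[5]=?)
step 3: low=(low[0]=0,low[1]=?,low[2]=0,low[3]=2,low[4]=0,low[5]=0); scc=(scc[0]=?,scc[1]=?,scc[2]=?,scc[3]=0,scc[4]=?,scc[5]=?)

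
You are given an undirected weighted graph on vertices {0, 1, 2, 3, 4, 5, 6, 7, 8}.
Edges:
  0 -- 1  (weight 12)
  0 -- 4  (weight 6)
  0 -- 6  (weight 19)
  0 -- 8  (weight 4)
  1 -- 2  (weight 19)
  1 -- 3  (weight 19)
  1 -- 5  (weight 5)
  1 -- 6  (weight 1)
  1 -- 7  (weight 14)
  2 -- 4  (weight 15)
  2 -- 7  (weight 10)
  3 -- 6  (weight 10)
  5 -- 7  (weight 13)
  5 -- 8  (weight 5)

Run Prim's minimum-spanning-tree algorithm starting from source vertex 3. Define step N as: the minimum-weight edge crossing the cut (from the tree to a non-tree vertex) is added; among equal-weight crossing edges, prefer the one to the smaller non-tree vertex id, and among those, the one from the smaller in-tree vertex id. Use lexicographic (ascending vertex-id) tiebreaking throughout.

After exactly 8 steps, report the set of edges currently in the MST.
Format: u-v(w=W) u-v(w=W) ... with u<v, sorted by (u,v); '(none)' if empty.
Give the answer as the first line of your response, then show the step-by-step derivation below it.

0-4(w=6) 0-8(w=4) 1-5(w=5) 1-6(w=1) 2-7(w=10) 3-6(w=10) 5-7(w=13) 5-8(w=5)

step 1: add edge 3-6 (w=10); MST = {3-6(w=10)}
step 2: add edge 1-6 (w=1); MST = {1-6(w=1) 3-6(w=10)}
step 3: add edge 1-5 (w=5); MST = {1-5(w=5) 1-6(w=1) 3-6(w=10)}
step 4: add edge 5-8 (w=5); MST = {1-5(w=5) 1-6(w=1) 3-6(w=10) 5-8(w=5)}
step 5: add edge 0-8 (w=4); MST = {0-8(w=4) 1-5(w=5) 1-6(w=1) 3-6(w=10) 5-8(w=5)}
step 6: add edge 0-4 (w=6); MST = {0-4(w=6) 0-8(w=4) 1-5(w=5) 1-6(w=1) 3-6(w=10) 5-8(w=5)}
step 7: add edge 5-7 (w=13); MST = {0-4(w=6) 0-8(w=4) 1-5(w=5) 1-6(w=1) 3-6(w=10) 5-7(w=13) 5-8(w=5)}
step 8: add edge 2-7 (w=10); MST = {0-4(w=6) 0-8(w=4) 1-5(w=5) 1-6(w=1) 2-7(w=10) 3-6(w=10) 5-7(w=13) 5-8(w=5)}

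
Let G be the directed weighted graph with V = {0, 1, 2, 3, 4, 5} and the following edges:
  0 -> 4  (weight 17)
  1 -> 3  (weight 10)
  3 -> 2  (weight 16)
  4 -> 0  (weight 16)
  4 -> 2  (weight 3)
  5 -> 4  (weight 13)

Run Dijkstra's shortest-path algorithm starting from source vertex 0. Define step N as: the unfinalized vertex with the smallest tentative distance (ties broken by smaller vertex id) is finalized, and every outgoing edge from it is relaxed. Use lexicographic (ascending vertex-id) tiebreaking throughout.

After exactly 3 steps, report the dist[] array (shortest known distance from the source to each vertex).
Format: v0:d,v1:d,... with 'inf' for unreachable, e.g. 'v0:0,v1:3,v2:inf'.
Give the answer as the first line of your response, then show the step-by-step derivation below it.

v0:0,v1:inf,v2:20,v3:inf,v4:17,v5:inf

step 1: dist = v0:0,v1:inf,v2:inf,v3:inf,v4:17,v5:inf
step 2: dist = v0:0,v1:inf,v2:20,v3:inf,v4:17,v5:inf
step 3: dist = v0:0,v1:inf,v2:20,v3:inf,v4:17,v5:inf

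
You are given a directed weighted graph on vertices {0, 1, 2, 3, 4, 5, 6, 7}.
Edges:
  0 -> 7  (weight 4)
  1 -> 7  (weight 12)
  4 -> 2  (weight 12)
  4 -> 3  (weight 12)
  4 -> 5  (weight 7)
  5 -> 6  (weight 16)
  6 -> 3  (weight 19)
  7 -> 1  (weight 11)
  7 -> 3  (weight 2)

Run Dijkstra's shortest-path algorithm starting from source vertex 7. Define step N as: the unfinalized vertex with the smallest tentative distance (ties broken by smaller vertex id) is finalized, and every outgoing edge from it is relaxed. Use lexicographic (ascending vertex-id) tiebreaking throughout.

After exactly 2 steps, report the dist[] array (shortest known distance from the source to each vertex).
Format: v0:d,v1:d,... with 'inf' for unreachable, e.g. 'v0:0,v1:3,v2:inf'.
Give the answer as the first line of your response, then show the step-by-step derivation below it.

v0:inf,v1:11,v2:inf,v3:2,v4:inf,v5:inf,v6:inf,v7:0

step 1: dist = v0:inf,v1:11,v2:inf,v3:2,v4:inf,v5:inf,v6:inf,v7:0
step 2: dist = v0:inf,v1:11,v2:inf,v3:2,v4:inf,v5:inf,v6:inf,v7:0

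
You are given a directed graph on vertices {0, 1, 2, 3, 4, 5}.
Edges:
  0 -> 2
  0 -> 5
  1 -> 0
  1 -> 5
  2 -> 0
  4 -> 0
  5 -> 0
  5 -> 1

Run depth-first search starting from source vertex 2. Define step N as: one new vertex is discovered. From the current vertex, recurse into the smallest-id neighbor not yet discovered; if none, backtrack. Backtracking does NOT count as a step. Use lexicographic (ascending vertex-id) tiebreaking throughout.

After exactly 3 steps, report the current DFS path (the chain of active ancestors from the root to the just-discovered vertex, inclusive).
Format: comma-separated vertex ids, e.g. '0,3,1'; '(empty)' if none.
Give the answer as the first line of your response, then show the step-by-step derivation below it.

2,0,5

step 1: discover 2; path=2; order=2
step 2: discover 0; path=2>0; order=2,0
step 3: discover 5; path=2>0>5; order=2,0,5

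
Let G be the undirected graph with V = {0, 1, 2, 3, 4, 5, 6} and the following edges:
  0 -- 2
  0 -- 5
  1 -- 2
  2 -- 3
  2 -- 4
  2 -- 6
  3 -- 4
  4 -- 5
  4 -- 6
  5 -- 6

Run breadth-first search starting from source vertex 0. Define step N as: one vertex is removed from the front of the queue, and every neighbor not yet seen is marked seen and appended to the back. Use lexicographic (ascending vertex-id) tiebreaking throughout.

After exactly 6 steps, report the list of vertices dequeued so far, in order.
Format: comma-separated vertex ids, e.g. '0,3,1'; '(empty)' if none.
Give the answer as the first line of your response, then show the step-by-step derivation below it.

0,2,5,1,3,4

step 1: dequeue 0; queue=[2,5]; order=0
step 2: dequeue 2; queue=[5,1,3,4,6]; order=0,2
step 3: dequeue 5; queue=[1,3,4,6]; order=0,2,5
step 4: dequeue 1; queue=[3,4,6]; order=0,2,5,1
step 5: dequeue 3; queue=[4,6]; order=0,2,5,1,3
step 6: dequeue 4; queue=[6]; order=0,2,5,1,3,4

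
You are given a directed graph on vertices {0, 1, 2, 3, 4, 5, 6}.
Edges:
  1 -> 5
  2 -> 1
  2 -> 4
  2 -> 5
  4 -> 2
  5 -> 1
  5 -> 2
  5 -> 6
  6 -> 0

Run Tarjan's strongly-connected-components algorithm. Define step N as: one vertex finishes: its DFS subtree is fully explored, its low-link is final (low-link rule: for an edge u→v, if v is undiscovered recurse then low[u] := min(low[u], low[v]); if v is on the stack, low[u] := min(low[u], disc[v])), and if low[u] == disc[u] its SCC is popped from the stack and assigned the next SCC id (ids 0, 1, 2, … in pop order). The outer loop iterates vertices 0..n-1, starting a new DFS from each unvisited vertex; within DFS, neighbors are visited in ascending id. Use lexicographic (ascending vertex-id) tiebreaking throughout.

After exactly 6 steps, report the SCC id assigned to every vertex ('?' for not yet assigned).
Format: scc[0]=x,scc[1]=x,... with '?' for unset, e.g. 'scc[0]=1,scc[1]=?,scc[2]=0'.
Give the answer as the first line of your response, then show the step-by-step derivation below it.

scc[0]=0,scc[1]=2,scc[2]=2,scc[3]=?,scc[4]=2,scc[5]=2,scc[6]=1

step 1: low=(low[0]=0,low[1]=?,low[2]=?,low[3]=?,low[4]=?,low[5]=?,low[6]=?); scc=(scc[0]=0,scc[1]=?,scc[2]=?,scc[3]=?,scc[4]=?,scc[5]=?,scc[6]=?)
step 2: low=(low[0]=0,low[1]=1,low[2]=1,low[3]=?,low[4]=3,low[5]=1,low[6]=?); scc=(scc[0]=0,scc[1]=?,scc[2]=?,scc[3]=?,scc[4]=?,scc[5]=?,scc[6]=?)
step 3: low=(low[0]=0,low[1]=1,low[2]=1,low[3]=?,low[4]=3,low[5]=1,low[6]=?); scc=(scc[0]=0,scc[1]=?,scc[2]=?,scc[3]=?,scc[4]=?,scc[5]=?,scc[6]=?)
step 4: low=(low[0]=0,low[1]=1,low[2]=1,low[3]=?,low[4]=3,low[5]=1,low[6]=5); scc=(scc[0]=0,scc[1]=?,scc[2]=?,scc[3]=?,scc[4]=?,scc[5]=?,scc[6]=1)
step 5: low=(low[0]=0,low[1]=1,low[2]=1,low[3]=?,low[4]=3,low[5]=1,low[6]=5); scc=(scc[0]=0,scc[1]=?,scc[2]=?,scc[3]=?,scc[4]=?,scc[5]=?,scc[6]=1)
step 6: low=(low[0]=0,low[1]=1,low[2]=1,low[3]=?,low[4]=3,low[5]=1,low[6]=5); scc=(scc[0]=0,scc[1]=2,scc[2]=2,scc[3]=?,scc[4]=2,scc[5]=2,scc[6]=1)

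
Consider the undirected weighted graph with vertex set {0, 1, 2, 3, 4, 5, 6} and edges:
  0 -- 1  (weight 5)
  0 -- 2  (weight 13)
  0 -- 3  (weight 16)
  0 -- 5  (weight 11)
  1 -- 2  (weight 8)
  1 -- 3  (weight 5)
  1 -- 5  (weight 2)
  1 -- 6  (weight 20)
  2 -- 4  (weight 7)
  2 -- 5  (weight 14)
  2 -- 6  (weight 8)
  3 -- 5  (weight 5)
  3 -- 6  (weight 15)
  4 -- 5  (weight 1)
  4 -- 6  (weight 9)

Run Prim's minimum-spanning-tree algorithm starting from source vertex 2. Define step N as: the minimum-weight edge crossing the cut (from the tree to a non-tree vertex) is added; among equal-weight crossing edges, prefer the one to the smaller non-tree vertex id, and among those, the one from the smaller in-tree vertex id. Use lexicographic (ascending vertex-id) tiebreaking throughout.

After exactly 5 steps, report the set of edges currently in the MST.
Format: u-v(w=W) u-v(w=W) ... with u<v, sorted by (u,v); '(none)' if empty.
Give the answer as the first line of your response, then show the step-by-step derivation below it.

0-1(w=5) 1-3(w=5) 1-5(w=2) 2-4(w=7) 4-5(w=1)

step 1: add edge 2-4 (w=7); MST = {2-4(w=7)}
step 2: add edge 4-5 (w=1); MST = {2-4(w=7) 4-5(w=1)}
step 3: add edge 1-5 (w=2); MST = {1-5(w=2) 2-4(w=7) 4-5(w=1)}
step 4: add edge 0-1 (w=5); MST = {0-1(w=5) 1-5(w=2) 2-4(w=7) 4-5(w=1)}
step 5: add edge 1-3 (w=5); MST = {0-1(w=5) 1-3(w=5) 1-5(w=2) 2-4(w=7) 4-5(w=1)}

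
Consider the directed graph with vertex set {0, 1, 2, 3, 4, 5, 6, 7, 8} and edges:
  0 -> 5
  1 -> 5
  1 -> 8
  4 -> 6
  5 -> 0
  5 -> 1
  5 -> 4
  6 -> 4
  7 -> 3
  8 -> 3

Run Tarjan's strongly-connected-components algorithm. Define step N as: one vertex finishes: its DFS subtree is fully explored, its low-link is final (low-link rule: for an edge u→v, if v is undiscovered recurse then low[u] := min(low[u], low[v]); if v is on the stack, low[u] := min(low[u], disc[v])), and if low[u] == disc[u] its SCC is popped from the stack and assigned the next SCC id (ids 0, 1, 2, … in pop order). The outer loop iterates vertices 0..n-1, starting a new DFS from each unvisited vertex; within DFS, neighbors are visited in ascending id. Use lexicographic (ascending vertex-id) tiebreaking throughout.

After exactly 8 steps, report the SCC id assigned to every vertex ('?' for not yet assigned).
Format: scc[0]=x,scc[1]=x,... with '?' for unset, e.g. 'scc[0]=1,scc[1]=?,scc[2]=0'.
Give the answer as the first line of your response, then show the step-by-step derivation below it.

scc[0]=3,scc[1]=3,scc[2]=4,scc[3]=0,scc[4]=2,scc[5]=3,scc[6]=2,scc[7]=?,scc[8]=1

step 1: low=(low[0]=0,low[1]=1,low[2]=?,low[3]=4,low[4]=?,low[5]=0,low[6]=?,low[7]=?,low[8]=3); scc=(scc[0]=?,scc[1]=?,scc[2]=?,scc[3]=0,scc[4]=?,scc[5]=?,scc[6]=?,scc[7]=?,scc[8]=?)
step 2: low=(low[0]=0,low[1]=1,low[2]=?,low[3]=4,low[4]=?,low[5]=0,low[6]=?,low[7]=?,low[8]=3); scc=(scc[0]=?,scc[1]=?,scc[2]=?,scc[3]=0,scc[4]=?,scc[5]=?,scc[6]=?,scc[7]=?,scc[8]=1)
step 3: low=(low[0]=0,low[1]=1,low[2]=?,low[3]=4,low[4]=?,low[5]=0,low[6]=?,low[7]=?,low[8]=3); scc=(scc[0]=?,scc[1]=?,scc[2]=?,scc[3]=0,scc[4]=?,scc[5]=?,scc[6]=?,scc[7]=?,scc[8]=1)
step 4: low=(low[0]=0,low[1]=1,low[2]=?,low[3]=4,low[4]=5,low[5]=0,low[6]=5,low[7]=?,low[8]=3); scc=(scc[0]=?,scc[1]=?,scc[2]=?,scc[3]=0,scc[4]=?,scc[5]=?,scc[6]=?,scc[7]=?,scc[8]=1)
step 5: low=(low[0]=0,low[1]=1,low[2]=?,low[3]=4,low[4]=5,low[5]=0,low[6]=5,low[7]=?,low[8]=3); scc=(scc[0]=?,scc[1]=?,scc[2]=?,scc[3]=0,scc[4]=2,scc[5]=?,scc[6]=2,scc[7]=?,scc[8]=1)
step 6: low=(low[0]=0,low[1]=1,low[2]=?,low[3]=4,low[4]=5,low[5]=0,low[6]=5,low[7]=?,low[8]=3); scc=(scc[0]=?,scc[1]=?,scc[2]=?,scc[3]=0,scc[4]=2,scc[5]=?,scc[6]=2,scc[7]=?,scc[8]=1)
step 7: low=(low[0]=0,low[1]=1,low[2]=?,low[3]=4,low[4]=5,low[5]=0,low[6]=5,low[7]=?,low[8]=3); scc=(scc[0]=3,scc[1]=3,scc[2]=?,scc[3]=0,scc[4]=2,scc[5]=3,scc[6]=2,scc[7]=?,scc[8]=1)
step 8: low=(low[0]=0,low[1]=1,low[2]=7,low[3]=4,low[4]=5,low[5]=0,low[6]=5,low[7]=?,low[8]=3); scc=(scc[0]=3,scc[1]=3,scc[2]=4,scc[3]=0,scc[4]=2,scc[5]=3,scc[6]=2,scc[7]=?,scc[8]=1)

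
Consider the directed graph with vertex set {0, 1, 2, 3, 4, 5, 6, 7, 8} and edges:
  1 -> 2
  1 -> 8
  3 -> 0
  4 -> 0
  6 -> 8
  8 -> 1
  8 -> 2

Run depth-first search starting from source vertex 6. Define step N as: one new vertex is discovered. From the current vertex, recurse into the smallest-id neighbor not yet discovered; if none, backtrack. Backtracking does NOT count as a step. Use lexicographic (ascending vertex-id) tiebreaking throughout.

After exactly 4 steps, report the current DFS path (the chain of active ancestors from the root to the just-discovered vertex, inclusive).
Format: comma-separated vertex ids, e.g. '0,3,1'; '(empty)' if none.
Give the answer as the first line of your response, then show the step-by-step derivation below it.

6,8,1,2

step 1: discover 6; path=6; order=6
step 2: discover 8; path=6>8; order=6,8
step 3: discover 1; path=6>8>1; order=6,8,1
step 4: discover 2; path=6>8>1>2; order=6,8,1,2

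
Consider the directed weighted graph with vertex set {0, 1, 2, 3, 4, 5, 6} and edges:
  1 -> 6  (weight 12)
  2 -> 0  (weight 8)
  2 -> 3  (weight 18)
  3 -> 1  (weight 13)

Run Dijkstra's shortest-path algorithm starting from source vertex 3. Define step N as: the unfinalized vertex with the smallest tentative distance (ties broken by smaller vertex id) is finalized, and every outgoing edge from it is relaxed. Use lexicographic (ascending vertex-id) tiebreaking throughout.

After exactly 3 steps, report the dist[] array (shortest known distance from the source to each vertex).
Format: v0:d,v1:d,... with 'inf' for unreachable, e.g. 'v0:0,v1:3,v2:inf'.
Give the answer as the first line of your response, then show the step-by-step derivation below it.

v0:inf,v1:13,v2:inf,v3:0,v4:inf,v5:inf,v6:25

step 1: dist = v0:inf,v1:13,v2:inf,v3:0,v4:inf,v5:inf,v6:inf
step 2: dist = v0:inf,v1:13,v2:inf,v3:0,v4:inf,v5:inf,v6:25
step 3: dist = v0:inf,v1:13,v2:inf,v3:0,v4:inf,v5:inf,v6:25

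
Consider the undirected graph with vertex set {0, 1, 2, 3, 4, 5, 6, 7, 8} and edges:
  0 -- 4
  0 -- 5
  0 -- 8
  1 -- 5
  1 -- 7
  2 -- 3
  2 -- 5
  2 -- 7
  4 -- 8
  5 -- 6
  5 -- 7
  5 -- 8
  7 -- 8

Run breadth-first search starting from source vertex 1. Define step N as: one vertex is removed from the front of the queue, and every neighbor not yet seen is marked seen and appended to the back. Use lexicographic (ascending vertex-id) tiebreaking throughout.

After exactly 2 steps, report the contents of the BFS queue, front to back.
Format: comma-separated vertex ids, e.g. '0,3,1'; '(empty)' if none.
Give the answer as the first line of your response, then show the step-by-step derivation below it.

7,0,2,6,8

step 1: dequeue 1; queue=[5,7]; order=1
step 2: dequeue 5; queue=[7,0,2,6,8]; order=1,5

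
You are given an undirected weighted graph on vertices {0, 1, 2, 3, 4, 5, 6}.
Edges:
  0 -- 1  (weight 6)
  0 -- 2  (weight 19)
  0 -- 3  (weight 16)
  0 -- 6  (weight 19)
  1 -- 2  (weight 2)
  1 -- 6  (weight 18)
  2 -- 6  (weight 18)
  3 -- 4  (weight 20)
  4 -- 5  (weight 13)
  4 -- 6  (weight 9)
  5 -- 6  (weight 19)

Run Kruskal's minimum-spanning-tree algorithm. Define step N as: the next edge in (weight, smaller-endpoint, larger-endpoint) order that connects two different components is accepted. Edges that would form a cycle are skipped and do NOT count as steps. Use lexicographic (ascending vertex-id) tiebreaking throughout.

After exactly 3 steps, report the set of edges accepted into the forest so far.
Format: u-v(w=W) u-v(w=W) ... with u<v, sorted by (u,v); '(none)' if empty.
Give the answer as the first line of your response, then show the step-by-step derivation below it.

0-1(w=6) 1-2(w=2) 4-6(w=9)

step 1: add edge 1-2 (w=2); MST = {1-2(w=2)}
step 2: add edge 0-1 (w=6); MST = {0-1(w=6) 1-2(w=2)}
step 3: add edge 4-6 (w=9); MST = {0-1(w=6) 1-2(w=2) 4-6(w=9)}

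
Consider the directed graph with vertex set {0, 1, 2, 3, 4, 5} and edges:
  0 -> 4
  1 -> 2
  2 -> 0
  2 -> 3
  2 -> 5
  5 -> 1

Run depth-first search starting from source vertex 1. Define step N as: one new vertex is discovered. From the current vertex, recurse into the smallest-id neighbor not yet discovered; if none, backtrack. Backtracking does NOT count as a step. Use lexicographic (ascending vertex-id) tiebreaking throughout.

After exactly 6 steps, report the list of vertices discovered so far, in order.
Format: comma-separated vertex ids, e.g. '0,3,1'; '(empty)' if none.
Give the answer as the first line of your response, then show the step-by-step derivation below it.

1,2,0,4,3,5

step 1: discover 1; path=1; order=1
step 2: discover 2; path=1>2; order=1,2
step 3: discover 0; path=1>2>0; order=1,2,0
step 4: discover 4; path=1>2>0>4; order=1,2,0,4
step 5: discover 3; path=1>2>3; order=1,2,0,4,3
step 6: discover 5; path=1>2>5; order=1,2,0,4,3,5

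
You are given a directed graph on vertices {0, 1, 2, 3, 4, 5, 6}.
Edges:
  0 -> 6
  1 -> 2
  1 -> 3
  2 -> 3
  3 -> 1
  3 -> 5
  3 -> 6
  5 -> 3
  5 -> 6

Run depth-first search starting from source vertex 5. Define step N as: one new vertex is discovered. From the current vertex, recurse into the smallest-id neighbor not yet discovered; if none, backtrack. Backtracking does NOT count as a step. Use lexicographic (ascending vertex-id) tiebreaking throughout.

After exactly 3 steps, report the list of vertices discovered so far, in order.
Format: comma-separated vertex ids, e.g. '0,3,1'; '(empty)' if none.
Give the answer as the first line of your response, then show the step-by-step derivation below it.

5,3,1

step 1: discover 5; path=5; order=5
step 2: discover 3; path=5>3; order=5,3
step 3: discover 1; path=5>3>1; order=5,3,1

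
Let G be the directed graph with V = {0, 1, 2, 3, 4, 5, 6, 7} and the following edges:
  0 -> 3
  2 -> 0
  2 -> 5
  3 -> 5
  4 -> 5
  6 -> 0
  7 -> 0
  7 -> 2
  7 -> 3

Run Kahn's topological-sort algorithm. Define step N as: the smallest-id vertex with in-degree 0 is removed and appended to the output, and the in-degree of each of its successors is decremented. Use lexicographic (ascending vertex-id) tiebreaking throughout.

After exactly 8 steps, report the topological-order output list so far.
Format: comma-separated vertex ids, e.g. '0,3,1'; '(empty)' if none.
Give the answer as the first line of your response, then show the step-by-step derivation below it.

1,4,6,7,2,0,3,5

step 1: output 1; order=[1]; indeg=(3,0,1,2,0,3,0,0)
step 2: output 4; order=[1,4]; indeg=(3,0,1,2,0,2,0,0)
step 3: output 6; order=[1,4,6]; indeg=(2,0,1,2,0,2,0,0)
step 4: output 7; order=[1,4,6,7]; indeg=(1,0,0,1,0,2,0,0)
step 5: output 2; order=[1,4,6,7,2]; indeg=(0,0,0,1,0,1,0,0)
step 6: output 0; order=[1,4,6,7,2,0]; indeg=(0,0,0,0,0,1,0,0)
step 7: output 3; order=[1,4,6,7,2,0,3]; indeg=(0,0,0,0,0,0,0,0)
step 8: output 5; order=[1,4,6,7,2,0,3,5]; indeg=(0,0,0,0,0,0,0,0)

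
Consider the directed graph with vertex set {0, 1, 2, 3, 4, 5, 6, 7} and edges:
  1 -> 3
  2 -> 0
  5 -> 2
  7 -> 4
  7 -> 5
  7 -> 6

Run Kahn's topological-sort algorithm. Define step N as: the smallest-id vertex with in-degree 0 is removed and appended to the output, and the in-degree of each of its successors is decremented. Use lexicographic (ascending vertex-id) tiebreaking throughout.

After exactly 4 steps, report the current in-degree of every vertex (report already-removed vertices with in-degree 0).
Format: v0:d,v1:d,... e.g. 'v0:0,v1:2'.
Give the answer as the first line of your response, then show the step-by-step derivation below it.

v0:1,v1:0,v2:1,v3:0,v4:0,v5:0,v6:0,v7:0

step 1: output 1; order=[1]; indeg=(1,0,1,0,1,1,1,0)
step 2: output 3; order=[1,3]; indeg=(1,0,1,0,1,1,1,0)
step 3: output 7; order=[1,3,7]; indeg=(1,0,1,0,0,0,0,0)
step 4: output 4; order=[1,3,7,4]; indeg=(1,0,1,0,0,0,0,0)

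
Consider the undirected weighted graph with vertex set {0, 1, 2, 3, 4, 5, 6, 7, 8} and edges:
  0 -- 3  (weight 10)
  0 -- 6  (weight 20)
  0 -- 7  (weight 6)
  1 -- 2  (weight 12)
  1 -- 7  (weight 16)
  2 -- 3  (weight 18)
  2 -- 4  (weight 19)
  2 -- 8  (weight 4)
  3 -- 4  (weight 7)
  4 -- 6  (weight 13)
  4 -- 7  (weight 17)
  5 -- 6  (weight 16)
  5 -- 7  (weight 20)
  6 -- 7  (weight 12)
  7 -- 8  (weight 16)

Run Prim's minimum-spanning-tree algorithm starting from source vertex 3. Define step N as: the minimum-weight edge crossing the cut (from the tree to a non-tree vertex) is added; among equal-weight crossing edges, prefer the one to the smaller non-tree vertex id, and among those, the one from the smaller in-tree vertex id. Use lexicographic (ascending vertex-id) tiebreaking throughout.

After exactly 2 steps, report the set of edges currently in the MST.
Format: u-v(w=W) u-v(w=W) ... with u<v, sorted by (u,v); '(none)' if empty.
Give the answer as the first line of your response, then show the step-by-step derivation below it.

0-3(w=10) 3-4(w=7)

step 1: add edge 3-4 (w=7); MST = {3-4(w=7)}
step 2: add edge 0-3 (w=10); MST = {0-3(w=10) 3-4(w=7)}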